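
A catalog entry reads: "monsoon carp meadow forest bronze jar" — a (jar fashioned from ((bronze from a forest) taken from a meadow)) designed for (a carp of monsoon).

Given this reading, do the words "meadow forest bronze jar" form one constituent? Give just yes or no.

The paraphrase groups the words so that "meadow forest bronze jar" is one unit: it corresponds to a single parenthesized sub-phrase.
The full structure is [[monsoon carp] [[meadow [forest bronze]] jar]], in which [meadow forest bronze jar] is a constituent.

yes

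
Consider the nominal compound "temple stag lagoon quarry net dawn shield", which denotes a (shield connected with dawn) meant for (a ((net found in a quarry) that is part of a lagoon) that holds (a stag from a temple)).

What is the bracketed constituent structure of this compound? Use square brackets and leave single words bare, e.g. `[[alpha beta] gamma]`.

Overall it is a kind of shield (specifically "dawn shield"); the modifier is "temple stag lagoon quarry net".
Inside "temple stag lagoon quarry net": head "net" (specifically "lagoon quarry net"), modifier "temple stag".
Inside "temple stag": head "stag", modifier "temple".
Inside "lagoon quarry net": head "net" (specifically "quarry net"), modifier "lagoon".
Inside "quarry net": head "net", modifier "quarry".
Inside "dawn shield": head "shield", modifier "dawn".
Putting it together: [[[temple stag] [lagoon [quarry net]]] [dawn shield]].

[[[temple stag] [lagoon [quarry net]]] [dawn shield]]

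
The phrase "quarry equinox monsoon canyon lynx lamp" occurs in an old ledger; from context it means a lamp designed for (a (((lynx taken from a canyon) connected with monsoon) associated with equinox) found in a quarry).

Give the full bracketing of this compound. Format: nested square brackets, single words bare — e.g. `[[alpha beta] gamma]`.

Whole compound: head "lamp", modifier "quarry equinox monsoon canyon lynx".
Within "quarry equinox monsoon canyon lynx", the head is "lynx" (specifically "equinox monsoon canyon lynx") and the modifier is "quarry".
Within "equinox monsoon canyon lynx", the head is "lynx" (specifically "monsoon canyon lynx") and the modifier is "equinox".
Within "monsoon canyon lynx", the head is "lynx" (specifically "canyon lynx") and the modifier is "monsoon".
Within "canyon lynx", the head is "lynx" and the modifier is "canyon".
Assembled: [[quarry [equinox [monsoon [canyon lynx]]]] lamp].

[[quarry [equinox [monsoon [canyon lynx]]]] lamp]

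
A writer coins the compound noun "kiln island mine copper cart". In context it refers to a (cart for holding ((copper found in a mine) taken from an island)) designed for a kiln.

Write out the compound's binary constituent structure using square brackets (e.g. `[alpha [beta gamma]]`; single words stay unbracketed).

The outermost head in the paraphrase is "cart" (specifically "island mine copper cart"), modified by "kiln".
Inside "island mine copper cart": head "cart", modifier "island mine copper".
Inside "island mine copper": head "copper" (specifically "mine copper"), modifier "island".
Inside "mine copper": head "copper", modifier "mine".
Putting it together: [kiln [[island [mine copper]] cart]].

[kiln [[island [mine copper]] cart]]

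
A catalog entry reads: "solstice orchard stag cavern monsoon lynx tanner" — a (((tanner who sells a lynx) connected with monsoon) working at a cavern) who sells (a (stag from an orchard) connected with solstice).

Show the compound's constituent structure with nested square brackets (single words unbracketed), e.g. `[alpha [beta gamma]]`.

Overall it is a kind of tanner (specifically "cavern monsoon lynx tanner"); the modifier is "solstice orchard stag".
"solstice orchard stag" → head "stag" (specifically "orchard stag"), modifier "solstice".
"orchard stag" → head "stag", modifier "orchard".
"cavern monsoon lynx tanner" → head "tanner" (specifically "monsoon lynx tanner"), modifier "cavern".
"monsoon lynx tanner" → head "tanner" (specifically "lynx tanner"), modifier "monsoon".
"lynx tanner" → head "tanner", modifier "lynx".
Assembled: [[solstice [orchard stag]] [cavern [monsoon [lynx tanner]]]].

[[solstice [orchard stag]] [cavern [monsoon [lynx tanner]]]]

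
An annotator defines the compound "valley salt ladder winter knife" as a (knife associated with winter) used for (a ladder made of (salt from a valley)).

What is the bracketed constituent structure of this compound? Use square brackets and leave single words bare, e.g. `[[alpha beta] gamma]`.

The outermost head in the paraphrase is "knife" (specifically "winter knife"), modified by "valley salt ladder".
Inside "valley salt ladder": head "ladder", modifier "valley salt".
Inside "valley salt": head "salt", modifier "valley".
Inside "winter knife": head "knife", modifier "winter".
Assembled: [[[valley salt] ladder] [winter knife]].

[[[valley salt] ladder] [winter knife]]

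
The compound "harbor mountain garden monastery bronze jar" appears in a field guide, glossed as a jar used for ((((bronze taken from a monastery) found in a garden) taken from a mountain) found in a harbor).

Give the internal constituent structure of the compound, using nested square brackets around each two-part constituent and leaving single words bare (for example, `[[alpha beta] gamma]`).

At the top level: head "jar"; modifier "harbor mountain garden monastery bronze".
"harbor mountain garden monastery bronze" → head "bronze" (specifically "mountain garden monastery bronze"), modifier "harbor".
"mountain garden monastery bronze" → head "bronze" (specifically "garden monastery bronze"), modifier "mountain".
"garden monastery bronze" → head "bronze" (specifically "monastery bronze"), modifier "garden".
"monastery bronze" → head "bronze", modifier "monastery".
So the structure is [[harbor [mountain [garden [monastery bronze]]]] jar].

[[harbor [mountain [garden [monastery bronze]]]] jar]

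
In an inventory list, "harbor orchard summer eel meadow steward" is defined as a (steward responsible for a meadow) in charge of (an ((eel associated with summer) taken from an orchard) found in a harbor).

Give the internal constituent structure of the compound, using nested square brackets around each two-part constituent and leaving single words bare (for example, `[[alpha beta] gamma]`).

[[harbor [orchard [summer eel]]] [meadow steward]]

At the top level: head "steward" (specifically "meadow steward"); modifier "harbor orchard summer eel".
Inside "harbor orchard summer eel": head "eel" (specifically "orchard summer eel"), modifier "harbor".
Inside "orchard summer eel": head "eel" (specifically "summer eel"), modifier "orchard".
Inside "summer eel": head "eel", modifier "summer".
Inside "meadow steward": head "steward", modifier "meadow".
Assembled: [[harbor [orchard [summer eel]]] [meadow steward]].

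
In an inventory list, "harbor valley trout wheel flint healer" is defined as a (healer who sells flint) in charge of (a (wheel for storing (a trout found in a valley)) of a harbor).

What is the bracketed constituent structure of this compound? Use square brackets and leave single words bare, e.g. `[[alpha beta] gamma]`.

The outermost head in the paraphrase is "healer" (specifically "flint healer"), modified by "harbor valley trout wheel".
Inside "harbor valley trout wheel": head "wheel" (specifically "valley trout wheel"), modifier "harbor".
Inside "valley trout wheel": head "wheel", modifier "valley trout".
Inside "valley trout": head "trout", modifier "valley".
Inside "flint healer": head "healer", modifier "flint".
Assembled: [[harbor [[valley trout] wheel]] [flint healer]].

[[harbor [[valley trout] wheel]] [flint healer]]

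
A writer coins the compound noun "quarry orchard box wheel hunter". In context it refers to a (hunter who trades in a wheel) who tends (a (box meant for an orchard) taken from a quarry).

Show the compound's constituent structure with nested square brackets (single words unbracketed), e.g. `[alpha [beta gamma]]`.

[[quarry [orchard box]] [wheel hunter]]

Whole compound: head "hunter" (specifically "wheel hunter"), modifier "quarry orchard box".
Within "quarry orchard box", the head is "box" (specifically "orchard box") and the modifier is "quarry".
Within "orchard box", the head is "box" and the modifier is "orchard".
Within "wheel hunter", the head is "hunter" and the modifier is "wheel".
Putting it together: [[quarry [orchard box]] [wheel hunter]].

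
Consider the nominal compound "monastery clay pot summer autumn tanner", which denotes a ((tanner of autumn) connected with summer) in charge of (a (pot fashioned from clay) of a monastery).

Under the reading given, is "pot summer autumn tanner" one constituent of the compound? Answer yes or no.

no

The top-level split is [monastery clay pot] [summer autumn tanner]; the full structure is [[monastery [clay pot]] [summer [autumn tanner]]].
"pot summer autumn tanner" straddles a constituent boundary, so it is not a single unit.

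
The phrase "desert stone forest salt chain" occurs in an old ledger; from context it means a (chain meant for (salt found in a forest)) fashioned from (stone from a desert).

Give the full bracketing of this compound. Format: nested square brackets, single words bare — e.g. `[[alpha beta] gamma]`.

[[desert stone] [[forest salt] chain]]

Whole compound: head "chain" (specifically "forest salt chain"), modifier "desert stone".
Within "desert stone", the head is "stone" and the modifier is "desert".
Within "forest salt chain", the head is "chain" and the modifier is "forest salt".
Within "forest salt", the head is "salt" and the modifier is "forest".
Assembled: [[desert stone] [[forest salt] chain]].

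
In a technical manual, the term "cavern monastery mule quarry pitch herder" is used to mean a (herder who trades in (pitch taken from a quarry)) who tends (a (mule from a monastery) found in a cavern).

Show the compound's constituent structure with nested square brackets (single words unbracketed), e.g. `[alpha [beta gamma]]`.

[[cavern [monastery mule]] [[quarry pitch] herder]]

Whole compound: head "herder" (specifically "quarry pitch herder"), modifier "cavern monastery mule".
Inside "cavern monastery mule": head "mule" (specifically "monastery mule"), modifier "cavern".
Inside "monastery mule": head "mule", modifier "monastery".
Inside "quarry pitch herder": head "herder", modifier "quarry pitch".
Inside "quarry pitch": head "pitch", modifier "quarry".
So the structure is [[cavern [monastery mule]] [[quarry pitch] herder]].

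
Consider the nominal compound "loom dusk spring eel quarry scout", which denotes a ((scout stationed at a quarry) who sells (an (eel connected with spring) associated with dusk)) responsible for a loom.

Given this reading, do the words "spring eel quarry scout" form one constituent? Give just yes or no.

no

The top-level split is [loom] [dusk spring eel quarry scout]; the full structure is [loom [[dusk [spring eel]] [quarry scout]]].
"spring eel quarry scout" straddles a constituent boundary, so it is not a single unit.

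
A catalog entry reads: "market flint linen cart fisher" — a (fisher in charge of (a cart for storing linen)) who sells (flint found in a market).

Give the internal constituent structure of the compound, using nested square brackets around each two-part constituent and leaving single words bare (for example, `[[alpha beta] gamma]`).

Overall it is a kind of fisher (specifically "linen cart fisher"); the modifier is "market flint".
Inside "market flint": head "flint", modifier "market".
Inside "linen cart fisher": head "fisher", modifier "linen cart".
Inside "linen cart": head "cart", modifier "linen".
Putting it together: [[market flint] [[linen cart] fisher]].

[[market flint] [[linen cart] fisher]]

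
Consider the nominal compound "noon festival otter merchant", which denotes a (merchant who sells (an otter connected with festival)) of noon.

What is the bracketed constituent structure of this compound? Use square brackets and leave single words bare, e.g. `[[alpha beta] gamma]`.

[noon [[festival otter] merchant]]

The outermost head in the paraphrase is "merchant" (specifically "festival otter merchant"), modified by "noon".
"festival otter merchant" → head "merchant", modifier "festival otter".
"festival otter" → head "otter", modifier "festival".
Putting it together: [noon [[festival otter] merchant]].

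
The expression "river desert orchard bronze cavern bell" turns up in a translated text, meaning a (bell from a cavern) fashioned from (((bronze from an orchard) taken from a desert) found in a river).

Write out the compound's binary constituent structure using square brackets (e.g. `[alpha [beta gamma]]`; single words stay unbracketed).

Overall it is a kind of bell (specifically "cavern bell"); the modifier is "river desert orchard bronze".
Inside "river desert orchard bronze": head "bronze" (specifically "desert orchard bronze"), modifier "river".
Inside "desert orchard bronze": head "bronze" (specifically "orchard bronze"), modifier "desert".
Inside "orchard bronze": head "bronze", modifier "orchard".
Inside "cavern bell": head "bell", modifier "cavern".
Putting it together: [[river [desert [orchard bronze]]] [cavern bell]].

[[river [desert [orchard bronze]]] [cavern bell]]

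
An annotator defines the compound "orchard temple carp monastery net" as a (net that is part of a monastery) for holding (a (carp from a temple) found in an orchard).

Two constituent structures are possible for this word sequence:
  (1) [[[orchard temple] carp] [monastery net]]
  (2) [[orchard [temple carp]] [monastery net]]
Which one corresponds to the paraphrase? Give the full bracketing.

The paraphrase's head is the "net" part ("monastery net"); its modifier is "orchard temple carp".
That top-level split, carried through the inner groups, gives [[orchard [temple carp]] [monastery net]].

[[orchard [temple carp]] [monastery net]]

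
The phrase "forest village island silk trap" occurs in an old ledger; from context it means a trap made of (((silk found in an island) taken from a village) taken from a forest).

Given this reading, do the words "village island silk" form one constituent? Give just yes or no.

The paraphrase groups the words so that "village island silk" is one unit: it corresponds to a single parenthesized sub-phrase.
The full structure is [[forest [village [island silk]]] trap], in which [village island silk] is a constituent.

yes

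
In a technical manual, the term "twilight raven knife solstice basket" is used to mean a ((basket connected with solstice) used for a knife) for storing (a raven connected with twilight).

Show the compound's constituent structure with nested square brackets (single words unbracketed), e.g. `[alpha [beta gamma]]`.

[[twilight raven] [knife [solstice basket]]]

At the top level: head "basket" (specifically "knife solstice basket"); modifier "twilight raven".
Within "twilight raven", the head is "raven" and the modifier is "twilight".
Within "knife solstice basket", the head is "basket" (specifically "solstice basket") and the modifier is "knife".
Within "solstice basket", the head is "basket" and the modifier is "solstice".
So the structure is [[twilight raven] [knife [solstice basket]]].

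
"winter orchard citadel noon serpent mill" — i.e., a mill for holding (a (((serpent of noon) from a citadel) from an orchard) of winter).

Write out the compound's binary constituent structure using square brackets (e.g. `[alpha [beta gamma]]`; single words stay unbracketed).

At the top level: head "mill"; modifier "winter orchard citadel noon serpent".
Inside "winter orchard citadel noon serpent": head "serpent" (specifically "orchard citadel noon serpent"), modifier "winter".
Inside "orchard citadel noon serpent": head "serpent" (specifically "citadel noon serpent"), modifier "orchard".
Inside "citadel noon serpent": head "serpent" (specifically "noon serpent"), modifier "citadel".
Inside "noon serpent": head "serpent", modifier "noon".
So the structure is [[winter [orchard [citadel [noon serpent]]]] mill].

[[winter [orchard [citadel [noon serpent]]]] mill]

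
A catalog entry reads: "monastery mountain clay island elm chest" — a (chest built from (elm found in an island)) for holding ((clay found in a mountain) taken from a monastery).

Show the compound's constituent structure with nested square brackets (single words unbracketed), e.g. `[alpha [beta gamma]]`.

[[monastery [mountain clay]] [[island elm] chest]]

The outermost head in the paraphrase is "chest" (specifically "island elm chest"), modified by "monastery mountain clay".
"monastery mountain clay" → head "clay" (specifically "mountain clay"), modifier "monastery".
"mountain clay" → head "clay", modifier "mountain".
"island elm chest" → head "chest", modifier "island elm".
"island elm" → head "elm", modifier "island".
So the structure is [[monastery [mountain clay]] [[island elm] chest]].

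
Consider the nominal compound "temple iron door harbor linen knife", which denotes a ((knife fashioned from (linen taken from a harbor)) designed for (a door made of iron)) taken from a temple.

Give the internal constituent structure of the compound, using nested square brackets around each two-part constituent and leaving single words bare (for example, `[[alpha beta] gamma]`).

[temple [[iron door] [[harbor linen] knife]]]

At the top level: head "knife" (specifically "iron door harbor linen knife"); modifier "temple".
Within "iron door harbor linen knife", the head is "knife" (specifically "harbor linen knife") and the modifier is "iron door".
Within "iron door", the head is "door" and the modifier is "iron".
Within "harbor linen knife", the head is "knife" and the modifier is "harbor linen".
Within "harbor linen", the head is "linen" and the modifier is "harbor".
Putting it together: [temple [[iron door] [[harbor linen] knife]]].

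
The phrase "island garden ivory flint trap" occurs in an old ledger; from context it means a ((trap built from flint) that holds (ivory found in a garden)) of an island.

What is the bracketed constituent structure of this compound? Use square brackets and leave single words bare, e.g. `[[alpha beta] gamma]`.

Whole compound: head "trap" (specifically "garden ivory flint trap"), modifier "island".
Within "garden ivory flint trap", the head is "trap" (specifically "flint trap") and the modifier is "garden ivory".
Within "garden ivory", the head is "ivory" and the modifier is "garden".
Within "flint trap", the head is "trap" and the modifier is "flint".
Assembled: [island [[garden ivory] [flint trap]]].

[island [[garden ivory] [flint trap]]]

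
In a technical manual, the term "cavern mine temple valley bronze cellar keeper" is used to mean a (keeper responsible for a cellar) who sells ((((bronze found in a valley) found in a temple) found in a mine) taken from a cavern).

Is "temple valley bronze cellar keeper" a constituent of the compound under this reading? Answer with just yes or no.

no

The top-level split is [cavern mine temple valley bronze] [cellar keeper]; the full structure is [[cavern [mine [temple [valley bronze]]]] [cellar keeper]].
"temple valley bronze cellar keeper" straddles a constituent boundary, so it is not a single unit.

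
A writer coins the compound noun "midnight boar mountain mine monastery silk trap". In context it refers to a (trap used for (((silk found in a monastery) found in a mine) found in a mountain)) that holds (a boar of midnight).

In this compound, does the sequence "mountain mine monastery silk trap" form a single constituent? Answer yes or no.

The paraphrase groups the words so that "mountain mine monastery silk trap" is one unit: it corresponds to a single parenthesized sub-phrase.
The full structure is [[midnight boar] [[mountain [mine [monastery silk]]] trap]], in which [mountain mine monastery silk trap] is a constituent.

yes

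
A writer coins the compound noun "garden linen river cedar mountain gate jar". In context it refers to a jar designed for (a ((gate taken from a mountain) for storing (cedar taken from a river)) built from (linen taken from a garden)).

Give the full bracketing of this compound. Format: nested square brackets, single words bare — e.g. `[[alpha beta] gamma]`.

Overall it is a kind of jar; the modifier is "garden linen river cedar mountain gate".
Within "garden linen river cedar mountain gate", the head is "gate" (specifically "river cedar mountain gate") and the modifier is "garden linen".
Within "garden linen", the head is "linen" and the modifier is "garden".
Within "river cedar mountain gate", the head is "gate" (specifically "mountain gate") and the modifier is "river cedar".
Within "river cedar", the head is "cedar" and the modifier is "river".
Within "mountain gate", the head is "gate" and the modifier is "mountain".
Putting it together: [[[garden linen] [[river cedar] [mountain gate]]] jar].

[[[garden linen] [[river cedar] [mountain gate]]] jar]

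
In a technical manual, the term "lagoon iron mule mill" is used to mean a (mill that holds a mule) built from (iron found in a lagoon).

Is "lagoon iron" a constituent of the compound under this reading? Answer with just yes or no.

The paraphrase groups the words so that "lagoon iron" is one unit: it corresponds to a single parenthesized sub-phrase.
The full structure is [[lagoon iron] [mule mill]], in which [lagoon iron] is a constituent.

yes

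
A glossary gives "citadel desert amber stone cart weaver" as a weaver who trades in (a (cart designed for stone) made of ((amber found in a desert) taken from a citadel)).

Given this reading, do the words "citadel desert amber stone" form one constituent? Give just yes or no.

The top-level split is [citadel desert amber stone cart] [weaver]; the full structure is [[[citadel [desert amber]] [stone cart]] weaver].
"citadel desert amber stone" straddles a constituent boundary, so it is not a single unit.

no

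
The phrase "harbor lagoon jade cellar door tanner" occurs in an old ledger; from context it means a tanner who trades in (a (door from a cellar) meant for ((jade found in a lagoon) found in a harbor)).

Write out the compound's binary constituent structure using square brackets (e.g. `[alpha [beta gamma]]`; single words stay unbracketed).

Whole compound: head "tanner", modifier "harbor lagoon jade cellar door".
Within "harbor lagoon jade cellar door", the head is "door" (specifically "cellar door") and the modifier is "harbor lagoon jade".
Within "harbor lagoon jade", the head is "jade" (specifically "lagoon jade") and the modifier is "harbor".
Within "lagoon jade", the head is "jade" and the modifier is "lagoon".
Within "cellar door", the head is "door" and the modifier is "cellar".
Assembled: [[[harbor [lagoon jade]] [cellar door]] tanner].

[[[harbor [lagoon jade]] [cellar door]] tanner]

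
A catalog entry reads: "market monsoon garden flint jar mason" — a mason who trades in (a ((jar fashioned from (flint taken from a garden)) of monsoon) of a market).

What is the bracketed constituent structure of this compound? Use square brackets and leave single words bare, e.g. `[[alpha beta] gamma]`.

Whole compound: head "mason", modifier "market monsoon garden flint jar".
"market monsoon garden flint jar" → head "jar" (specifically "monsoon garden flint jar"), modifier "market".
"monsoon garden flint jar" → head "jar" (specifically "garden flint jar"), modifier "monsoon".
"garden flint jar" → head "jar", modifier "garden flint".
"garden flint" → head "flint", modifier "garden".
Assembled: [[market [monsoon [[garden flint] jar]]] mason].

[[market [monsoon [[garden flint] jar]]] mason]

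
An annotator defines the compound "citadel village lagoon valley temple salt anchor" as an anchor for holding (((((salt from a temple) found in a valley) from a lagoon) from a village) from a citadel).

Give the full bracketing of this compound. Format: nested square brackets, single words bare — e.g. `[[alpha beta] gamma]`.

[[citadel [village [lagoon [valley [temple salt]]]]] anchor]

The outermost head in the paraphrase is "anchor", modified by "citadel village lagoon valley temple salt".
"citadel village lagoon valley temple salt" → head "salt" (specifically "village lagoon valley temple salt"), modifier "citadel".
"village lagoon valley temple salt" → head "salt" (specifically "lagoon valley temple salt"), modifier "village".
"lagoon valley temple salt" → head "salt" (specifically "valley temple salt"), modifier "lagoon".
"valley temple salt" → head "salt" (specifically "temple salt"), modifier "valley".
"temple salt" → head "salt", modifier "temple".
Assembled: [[citadel [village [lagoon [valley [temple salt]]]]] anchor].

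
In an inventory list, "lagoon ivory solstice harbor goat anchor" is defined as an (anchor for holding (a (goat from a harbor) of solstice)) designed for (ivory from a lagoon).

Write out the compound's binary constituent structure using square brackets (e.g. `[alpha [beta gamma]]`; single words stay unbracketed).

Whole compound: head "anchor" (specifically "solstice harbor goat anchor"), modifier "lagoon ivory".
Inside "lagoon ivory": head "ivory", modifier "lagoon".
Inside "solstice harbor goat anchor": head "anchor", modifier "solstice harbor goat".
Inside "solstice harbor goat": head "goat" (specifically "harbor goat"), modifier "solstice".
Inside "harbor goat": head "goat", modifier "harbor".
So the structure is [[lagoon ivory] [[solstice [harbor goat]] anchor]].

[[lagoon ivory] [[solstice [harbor goat]] anchor]]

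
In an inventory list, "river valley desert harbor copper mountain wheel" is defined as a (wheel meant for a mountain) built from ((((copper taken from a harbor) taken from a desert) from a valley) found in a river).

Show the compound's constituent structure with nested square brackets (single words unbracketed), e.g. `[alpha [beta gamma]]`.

[[river [valley [desert [harbor copper]]]] [mountain wheel]]

Overall it is a kind of wheel (specifically "mountain wheel"); the modifier is "river valley desert harbor copper".
Within "river valley desert harbor copper", the head is "copper" (specifically "valley desert harbor copper") and the modifier is "river".
Within "valley desert harbor copper", the head is "copper" (specifically "desert harbor copper") and the modifier is "valley".
Within "desert harbor copper", the head is "copper" (specifically "harbor copper") and the modifier is "desert".
Within "harbor copper", the head is "copper" and the modifier is "harbor".
Within "mountain wheel", the head is "wheel" and the modifier is "mountain".
So the structure is [[river [valley [desert [harbor copper]]]] [mountain wheel]].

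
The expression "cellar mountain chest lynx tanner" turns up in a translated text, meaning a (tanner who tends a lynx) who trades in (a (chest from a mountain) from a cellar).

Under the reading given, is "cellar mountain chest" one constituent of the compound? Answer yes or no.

yes

The paraphrase groups the words so that "cellar mountain chest" is one unit: it corresponds to a single parenthesized sub-phrase.
The full structure is [[cellar [mountain chest]] [lynx tanner]], in which [cellar mountain chest] is a constituent.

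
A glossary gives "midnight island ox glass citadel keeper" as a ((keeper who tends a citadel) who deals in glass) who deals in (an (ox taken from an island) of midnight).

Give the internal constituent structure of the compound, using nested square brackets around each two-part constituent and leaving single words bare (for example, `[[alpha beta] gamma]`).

Whole compound: head "keeper" (specifically "glass citadel keeper"), modifier "midnight island ox".
Inside "midnight island ox": head "ox" (specifically "island ox"), modifier "midnight".
Inside "island ox": head "ox", modifier "island".
Inside "glass citadel keeper": head "keeper" (specifically "citadel keeper"), modifier "glass".
Inside "citadel keeper": head "keeper", modifier "citadel".
Assembled: [[midnight [island ox]] [glass [citadel keeper]]].

[[midnight [island ox]] [glass [citadel keeper]]]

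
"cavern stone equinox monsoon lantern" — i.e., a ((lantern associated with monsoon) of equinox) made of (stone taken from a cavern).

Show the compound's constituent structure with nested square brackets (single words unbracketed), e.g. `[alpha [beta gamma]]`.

Overall it is a kind of lantern (specifically "equinox monsoon lantern"); the modifier is "cavern stone".
"cavern stone" → head "stone", modifier "cavern".
"equinox monsoon lantern" → head "lantern" (specifically "monsoon lantern"), modifier "equinox".
"monsoon lantern" → head "lantern", modifier "monsoon".
So the structure is [[cavern stone] [equinox [monsoon lantern]]].

[[cavern stone] [equinox [monsoon lantern]]]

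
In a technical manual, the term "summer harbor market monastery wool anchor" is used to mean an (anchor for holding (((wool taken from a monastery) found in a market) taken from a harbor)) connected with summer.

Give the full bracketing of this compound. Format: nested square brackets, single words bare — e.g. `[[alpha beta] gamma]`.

[summer [[harbor [market [monastery wool]]] anchor]]

Whole compound: head "anchor" (specifically "harbor market monastery wool anchor"), modifier "summer".
"harbor market monastery wool anchor" → head "anchor", modifier "harbor market monastery wool".
"harbor market monastery wool" → head "wool" (specifically "market monastery wool"), modifier "harbor".
"market monastery wool" → head "wool" (specifically "monastery wool"), modifier "market".
"monastery wool" → head "wool", modifier "monastery".
So the structure is [summer [[harbor [market [monastery wool]]] anchor]].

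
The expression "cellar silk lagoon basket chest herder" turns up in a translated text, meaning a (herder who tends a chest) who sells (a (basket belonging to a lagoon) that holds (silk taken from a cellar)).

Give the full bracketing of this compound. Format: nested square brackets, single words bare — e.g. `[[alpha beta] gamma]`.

[[[cellar silk] [lagoon basket]] [chest herder]]

Overall it is a kind of herder (specifically "chest herder"); the modifier is "cellar silk lagoon basket".
"cellar silk lagoon basket" → head "basket" (specifically "lagoon basket"), modifier "cellar silk".
"cellar silk" → head "silk", modifier "cellar".
"lagoon basket" → head "basket", modifier "lagoon".
"chest herder" → head "herder", modifier "chest".
Putting it together: [[[cellar silk] [lagoon basket]] [chest herder]].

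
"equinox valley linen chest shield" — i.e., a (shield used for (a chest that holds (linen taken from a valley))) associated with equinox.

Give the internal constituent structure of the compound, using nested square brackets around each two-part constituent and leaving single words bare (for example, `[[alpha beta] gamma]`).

[equinox [[[valley linen] chest] shield]]

The outermost head in the paraphrase is "shield" (specifically "valley linen chest shield"), modified by "equinox".
Within "valley linen chest shield", the head is "shield" and the modifier is "valley linen chest".
Within "valley linen chest", the head is "chest" and the modifier is "valley linen".
Within "valley linen", the head is "linen" and the modifier is "valley".
So the structure is [equinox [[[valley linen] chest] shield]].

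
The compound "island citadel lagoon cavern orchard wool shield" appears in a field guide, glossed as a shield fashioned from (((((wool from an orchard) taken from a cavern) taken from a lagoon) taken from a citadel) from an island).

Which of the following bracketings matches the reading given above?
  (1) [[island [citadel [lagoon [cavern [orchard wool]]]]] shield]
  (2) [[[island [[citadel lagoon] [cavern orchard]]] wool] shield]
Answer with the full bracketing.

The paraphrase's head is the "shield" part ("shield"); its modifier is "island citadel lagoon cavern orchard wool".
That top-level split, carried through the inner groups, gives [[island [citadel [lagoon [cavern [orchard wool]]]]] shield].

[[island [citadel [lagoon [cavern [orchard wool]]]]] shield]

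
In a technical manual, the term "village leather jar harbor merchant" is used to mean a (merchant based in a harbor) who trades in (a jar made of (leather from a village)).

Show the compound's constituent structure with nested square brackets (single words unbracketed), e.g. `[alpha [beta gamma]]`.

Overall it is a kind of merchant (specifically "harbor merchant"); the modifier is "village leather jar".
"village leather jar" → head "jar", modifier "village leather".
"village leather" → head "leather", modifier "village".
"harbor merchant" → head "merchant", modifier "harbor".
Putting it together: [[[village leather] jar] [harbor merchant]].

[[[village leather] jar] [harbor merchant]]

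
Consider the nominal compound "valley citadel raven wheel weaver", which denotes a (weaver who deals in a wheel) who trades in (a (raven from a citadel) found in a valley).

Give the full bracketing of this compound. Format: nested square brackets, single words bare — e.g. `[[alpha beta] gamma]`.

[[valley [citadel raven]] [wheel weaver]]

Overall it is a kind of weaver (specifically "wheel weaver"); the modifier is "valley citadel raven".
Inside "valley citadel raven": head "raven" (specifically "citadel raven"), modifier "valley".
Inside "citadel raven": head "raven", modifier "citadel".
Inside "wheel weaver": head "weaver", modifier "wheel".
Putting it together: [[valley [citadel raven]] [wheel weaver]].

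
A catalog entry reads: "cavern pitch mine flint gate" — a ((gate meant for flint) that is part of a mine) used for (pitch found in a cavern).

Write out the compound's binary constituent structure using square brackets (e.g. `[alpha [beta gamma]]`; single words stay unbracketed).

Whole compound: head "gate" (specifically "mine flint gate"), modifier "cavern pitch".
Within "cavern pitch", the head is "pitch" and the modifier is "cavern".
Within "mine flint gate", the head is "gate" (specifically "flint gate") and the modifier is "mine".
Within "flint gate", the head is "gate" and the modifier is "flint".
Assembled: [[cavern pitch] [mine [flint gate]]].

[[cavern pitch] [mine [flint gate]]]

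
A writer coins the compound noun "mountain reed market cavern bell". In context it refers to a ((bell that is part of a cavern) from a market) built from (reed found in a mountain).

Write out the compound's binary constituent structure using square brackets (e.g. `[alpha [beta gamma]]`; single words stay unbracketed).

[[mountain reed] [market [cavern bell]]]

At the top level: head "bell" (specifically "market cavern bell"); modifier "mountain reed".
Inside "mountain reed": head "reed", modifier "mountain".
Inside "market cavern bell": head "bell" (specifically "cavern bell"), modifier "market".
Inside "cavern bell": head "bell", modifier "cavern".
Putting it together: [[mountain reed] [market [cavern bell]]].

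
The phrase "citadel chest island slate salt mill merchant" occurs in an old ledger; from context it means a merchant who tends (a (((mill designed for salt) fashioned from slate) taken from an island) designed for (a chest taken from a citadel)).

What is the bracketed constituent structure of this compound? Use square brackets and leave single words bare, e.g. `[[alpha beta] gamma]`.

Whole compound: head "merchant", modifier "citadel chest island slate salt mill".
Inside "citadel chest island slate salt mill": head "mill" (specifically "island slate salt mill"), modifier "citadel chest".
Inside "citadel chest": head "chest", modifier "citadel".
Inside "island slate salt mill": head "mill" (specifically "slate salt mill"), modifier "island".
Inside "slate salt mill": head "mill" (specifically "salt mill"), modifier "slate".
Inside "salt mill": head "mill", modifier "salt".
Putting it together: [[[citadel chest] [island [slate [salt mill]]]] merchant].

[[[citadel chest] [island [slate [salt mill]]]] merchant]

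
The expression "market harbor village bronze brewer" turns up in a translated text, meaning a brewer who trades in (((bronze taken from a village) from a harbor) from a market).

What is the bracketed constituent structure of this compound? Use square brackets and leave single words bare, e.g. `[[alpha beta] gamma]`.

[[market [harbor [village bronze]]] brewer]

The outermost head in the paraphrase is "brewer", modified by "market harbor village bronze".
"market harbor village bronze" → head "bronze" (specifically "harbor village bronze"), modifier "market".
"harbor village bronze" → head "bronze" (specifically "village bronze"), modifier "harbor".
"village bronze" → head "bronze", modifier "village".
Assembled: [[market [harbor [village bronze]]] brewer].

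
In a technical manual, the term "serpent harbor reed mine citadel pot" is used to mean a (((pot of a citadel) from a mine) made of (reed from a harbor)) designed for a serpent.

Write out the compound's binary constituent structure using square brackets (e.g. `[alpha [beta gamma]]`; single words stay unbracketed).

Whole compound: head "pot" (specifically "harbor reed mine citadel pot"), modifier "serpent".
Inside "harbor reed mine citadel pot": head "pot" (specifically "mine citadel pot"), modifier "harbor reed".
Inside "harbor reed": head "reed", modifier "harbor".
Inside "mine citadel pot": head "pot" (specifically "citadel pot"), modifier "mine".
Inside "citadel pot": head "pot", modifier "citadel".
So the structure is [serpent [[harbor reed] [mine [citadel pot]]]].

[serpent [[harbor reed] [mine [citadel pot]]]]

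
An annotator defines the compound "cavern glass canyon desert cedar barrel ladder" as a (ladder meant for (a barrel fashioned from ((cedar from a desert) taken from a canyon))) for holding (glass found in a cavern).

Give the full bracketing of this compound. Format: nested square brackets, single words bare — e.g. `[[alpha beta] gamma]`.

Overall it is a kind of ladder (specifically "canyon desert cedar barrel ladder"); the modifier is "cavern glass".
"cavern glass" → head "glass", modifier "cavern".
"canyon desert cedar barrel ladder" → head "ladder", modifier "canyon desert cedar barrel".
"canyon desert cedar barrel" → head "barrel", modifier "canyon desert cedar".
"canyon desert cedar" → head "cedar" (specifically "desert cedar"), modifier "canyon".
"desert cedar" → head "cedar", modifier "desert".
Putting it together: [[cavern glass] [[[canyon [desert cedar]] barrel] ladder]].

[[cavern glass] [[[canyon [desert cedar]] barrel] ladder]]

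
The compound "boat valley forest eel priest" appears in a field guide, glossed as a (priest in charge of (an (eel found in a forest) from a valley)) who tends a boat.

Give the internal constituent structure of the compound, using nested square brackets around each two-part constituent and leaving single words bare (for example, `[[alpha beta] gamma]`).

At the top level: head "priest" (specifically "valley forest eel priest"); modifier "boat".
Within "valley forest eel priest", the head is "priest" and the modifier is "valley forest eel".
Within "valley forest eel", the head is "eel" (specifically "forest eel") and the modifier is "valley".
Within "forest eel", the head is "eel" and the modifier is "forest".
So the structure is [boat [[valley [forest eel]] priest]].

[boat [[valley [forest eel]] priest]]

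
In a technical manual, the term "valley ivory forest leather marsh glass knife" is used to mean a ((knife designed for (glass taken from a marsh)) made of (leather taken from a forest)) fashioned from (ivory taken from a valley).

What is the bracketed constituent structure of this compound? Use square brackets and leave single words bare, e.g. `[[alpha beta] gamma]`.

Overall it is a kind of knife (specifically "forest leather marsh glass knife"); the modifier is "valley ivory".
Within "valley ivory", the head is "ivory" and the modifier is "valley".
Within "forest leather marsh glass knife", the head is "knife" (specifically "marsh glass knife") and the modifier is "forest leather".
Within "forest leather", the head is "leather" and the modifier is "forest".
Within "marsh glass knife", the head is "knife" and the modifier is "marsh glass".
Within "marsh glass", the head is "glass" and the modifier is "marsh".
So the structure is [[valley ivory] [[forest leather] [[marsh glass] knife]]].

[[valley ivory] [[forest leather] [[marsh glass] knife]]]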